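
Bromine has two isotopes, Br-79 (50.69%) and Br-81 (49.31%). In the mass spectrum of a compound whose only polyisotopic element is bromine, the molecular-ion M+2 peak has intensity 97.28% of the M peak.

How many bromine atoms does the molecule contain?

For n independent Br atoms, I(M+2)/I(M) = n · (abundance Br-81) / (abundance Br-79) = n · 0.4931/0.5069.
n = 0.9728 × 0.5069/0.4931 = 1.00 ≈ 1

1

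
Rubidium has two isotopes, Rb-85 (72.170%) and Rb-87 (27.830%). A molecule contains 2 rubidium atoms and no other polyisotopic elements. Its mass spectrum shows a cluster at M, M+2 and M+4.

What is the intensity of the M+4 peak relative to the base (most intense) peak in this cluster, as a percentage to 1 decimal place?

Term probabilities: M 0.5209, M+2 0.4017, M+4 0.0775. Base peak = M.
P(M) = C(2,0) × 0.72170^2 × 0.27830^0 = 1 × 0.52085089 × 1.0000 = 0.520851 (base)
P(M+4) = C(2,2) × 0.72170^0 × 0.27830^2 = 1 × 1.0000 × 0.07745089 = 0.077451
Relative intensity = 0.077451 / 0.520851 × 100 = 14.9

14.9%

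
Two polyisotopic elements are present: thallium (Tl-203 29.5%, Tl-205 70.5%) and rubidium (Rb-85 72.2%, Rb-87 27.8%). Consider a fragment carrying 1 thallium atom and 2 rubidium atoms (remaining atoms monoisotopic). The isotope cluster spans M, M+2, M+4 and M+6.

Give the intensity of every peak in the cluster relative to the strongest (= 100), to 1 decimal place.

Thallium pattern (n=1): 0.2950 : 0.7050
Rubidium pattern (n=2): 0.521284 : 0.401432 : 0.077284
Convolve the two distributions (both contribute in 2-u steps):
  M: 0.2950×0.521284 = 0.153779
  M+2: 0.2950×0.401432 + 0.7050×0.521284 = 0.485928
  M+4: 0.2950×0.077284 + 0.7050×0.401432 = 0.305808
  M+6: 0.7050×0.077284 = 0.054485
Scale to base peak (0.485928) = 100: 31.6 : 100.0 : 62.9 : 11.2

31.6 : 100.0 : 62.9 : 11.2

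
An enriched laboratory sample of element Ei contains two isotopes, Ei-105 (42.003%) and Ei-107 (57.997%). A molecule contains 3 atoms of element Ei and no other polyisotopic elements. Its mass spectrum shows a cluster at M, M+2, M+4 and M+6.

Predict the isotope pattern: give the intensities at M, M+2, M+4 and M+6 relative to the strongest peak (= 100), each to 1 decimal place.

Each Ei atom is independently Ei-105 (p = 0.42003) or Ei-107 (q = 0.57997); the cluster is the binomial expansion (p + q)^3.
P(M) = 0.42003^3 = 0.074104
P(M+2) = 3 × 0.42003^2 × 0.57997^1 = 0.306964
P(M+4) = 3 × 0.42003^1 × 0.57997^2 = 0.423850
P(M+6) = 0.57997^3 = 0.195082
The M+4 peak is largest (0.423850); scaling to 100 gives 17.5 : 72.4 : 100.0 : 46.0.

17.5 : 72.4 : 100.0 : 46.0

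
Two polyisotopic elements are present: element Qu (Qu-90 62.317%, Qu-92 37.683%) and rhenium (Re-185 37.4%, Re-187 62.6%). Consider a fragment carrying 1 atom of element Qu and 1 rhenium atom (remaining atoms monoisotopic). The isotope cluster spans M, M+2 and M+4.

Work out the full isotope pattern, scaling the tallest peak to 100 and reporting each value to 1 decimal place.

43.9 : 100.0 : 44.4

Element Qu pattern (n=1): 0.62317 : 0.37683
Rhenium pattern (n=1): 0.3740 : 0.6260
Convolve the two distributions (both contribute in 2-u steps):
  M: 0.62317×0.3740 = 0.233066
  M+2: 0.62317×0.6260 + 0.37683×0.3740 = 0.531039
  M+4: 0.37683×0.6260 = 0.235896
Scale to base peak (0.531039) = 100: 43.9 : 100.0 : 44.4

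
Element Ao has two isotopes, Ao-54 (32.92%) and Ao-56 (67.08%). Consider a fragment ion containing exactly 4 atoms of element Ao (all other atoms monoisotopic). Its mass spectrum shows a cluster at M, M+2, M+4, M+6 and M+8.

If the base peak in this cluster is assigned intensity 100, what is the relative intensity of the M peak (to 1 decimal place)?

3.0

Term probabilities: M 0.0117, M+2 0.0957, M+4 0.2926, M+6 0.3975, M+8 0.2025. Base peak = M+6.
P(M+6) = C(4,3) × 0.3292^1 × 0.6708^3 = 4 × 0.3292 × 0.30184165 = 0.397465 (base)
P(M) = C(4,0) × 0.3292^4 × 0.6708^0 = 1 × 0.01174463 × 1.0000 = 0.011745
Relative intensity = 0.011745 / 0.397465 × 100 = 3.0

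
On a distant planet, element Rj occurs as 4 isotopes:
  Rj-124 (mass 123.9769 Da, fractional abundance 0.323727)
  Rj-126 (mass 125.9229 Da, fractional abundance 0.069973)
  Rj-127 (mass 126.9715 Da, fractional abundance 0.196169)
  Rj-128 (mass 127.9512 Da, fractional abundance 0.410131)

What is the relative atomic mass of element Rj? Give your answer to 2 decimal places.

Weight each isotope mass by its fractional abundance: 0.323727 × 123.9769 + 0.069973 × 125.9229 + 0.196169 × 126.9715 + 0.410131 × 127.9512
= 40.13467 + 8.81120 + 24.90787 + 52.47675 = 126.33049 Da

126.33 Da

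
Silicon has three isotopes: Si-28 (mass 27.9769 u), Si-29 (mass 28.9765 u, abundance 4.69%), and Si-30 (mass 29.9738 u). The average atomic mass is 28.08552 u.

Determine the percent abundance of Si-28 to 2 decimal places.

Let x and y be the fractions of Si-28 and Si-30. Then x + y = 1 − 0.0469 = 0.9531 and 27.9769x + 29.9738y = 28.08552 − 0.0469×28.9765 = 26.72652215.
Substituting: 27.9769x + 29.9738(0.9531 − x) = 26.72652215
(27.9769 − 29.9738)x = -1.84150663  ⇒  x = 0.92218, y = 0.03092
Si-28: 92.22%, Si-30: 3.09%.

92.22%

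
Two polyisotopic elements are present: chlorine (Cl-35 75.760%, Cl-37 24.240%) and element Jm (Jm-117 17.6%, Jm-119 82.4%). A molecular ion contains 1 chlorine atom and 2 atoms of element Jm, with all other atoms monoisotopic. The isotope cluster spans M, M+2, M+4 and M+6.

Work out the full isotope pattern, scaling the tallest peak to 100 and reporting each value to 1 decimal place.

Chlorine pattern (n=1): 0.7576 : 0.2424
Element Jm pattern (n=2): 0.030976 : 0.290048 : 0.678976
Convolve the two distributions (both contribute in 2-u steps):
  M: 0.7576×0.030976 = 0.023467
  M+2: 0.7576×0.290048 + 0.2424×0.030976 = 0.227249
  M+4: 0.7576×0.678976 + 0.2424×0.290048 = 0.584700
  M+6: 0.2424×0.678976 = 0.164584
Scale to base peak (0.584700) = 100: 4.0 : 38.9 : 100.0 : 28.1

4.0 : 38.9 : 100.0 : 28.1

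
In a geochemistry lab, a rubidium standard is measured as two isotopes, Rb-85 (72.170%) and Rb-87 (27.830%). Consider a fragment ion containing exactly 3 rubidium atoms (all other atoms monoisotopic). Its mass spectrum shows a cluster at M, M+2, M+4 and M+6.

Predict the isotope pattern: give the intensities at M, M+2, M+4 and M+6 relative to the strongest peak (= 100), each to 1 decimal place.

Expanding (0.72170 + 0.27830)^3:
P(M) = 0.72170^3 = 0.375898
P(M+2) = 3 × 0.72170^2 × 0.27830^1 = 0.434858
P(M+4) = 3 × 0.72170^1 × 0.27830^2 = 0.167689
P(M+6) = 0.27830^3 = 0.021555
The M+2 peak is largest (0.434858); scaling to 100 gives 86.4 : 100.0 : 38.6 : 5.0.

86.4 : 100.0 : 38.6 : 5.0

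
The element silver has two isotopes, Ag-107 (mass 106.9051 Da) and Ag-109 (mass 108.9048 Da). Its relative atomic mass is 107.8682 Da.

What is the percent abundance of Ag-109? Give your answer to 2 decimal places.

With x = fraction of Ag-107 (so Ag-109 is 1 − x):
106.9051·x + 108.9048·(1 − x) = 107.8682
(106.9051 − 108.9048)·x = 107.8682 − 108.9048
x = -1.0366 / -1.9997 = 0.51838 → 51.84% Ag-107, 48.16% Ag-109.

48.16%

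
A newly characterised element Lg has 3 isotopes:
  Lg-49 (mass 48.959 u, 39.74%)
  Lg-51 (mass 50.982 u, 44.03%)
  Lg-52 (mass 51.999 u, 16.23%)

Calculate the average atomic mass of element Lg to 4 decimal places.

Weight each isotope mass by its fractional abundance: 0.3974 × 48.959 + 0.4403 × 50.982 + 0.1623 × 51.999
= 19.45631 + 22.44737 + 8.43944 = 50.34312 u

50.3431 u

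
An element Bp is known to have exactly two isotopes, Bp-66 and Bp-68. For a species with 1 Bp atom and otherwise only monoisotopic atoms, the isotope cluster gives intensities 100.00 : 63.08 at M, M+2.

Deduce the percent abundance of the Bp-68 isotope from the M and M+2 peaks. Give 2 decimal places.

Write p for the Bp-66 fraction. I(M+2)/I(M) = [C(1,1)·p^0·(1−p)] / p^1 = 1·(1−p)/p = 63.08/100.00 = 0.6308
(1−p)/p = 0.6308/1 = 0.6308  ⇒  p = 1/(1 + 0.6308) = 0.6132
Bp-66: 61.32%, Bp-68: 38.68%.

38.68%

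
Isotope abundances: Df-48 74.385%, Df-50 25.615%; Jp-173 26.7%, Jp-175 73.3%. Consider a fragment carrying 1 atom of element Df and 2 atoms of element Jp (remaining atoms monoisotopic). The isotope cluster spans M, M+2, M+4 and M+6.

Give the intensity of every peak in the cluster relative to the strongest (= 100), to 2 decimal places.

Element Df pattern (n=1): 0.74385 : 0.25615
Element Jp pattern (n=2): 0.071289 : 0.391422 : 0.537289
Convolve the two distributions (both contribute in 2-u steps):
  M: 0.74385×0.071289 = 0.053028
  M+2: 0.74385×0.391422 + 0.25615×0.071289 = 0.309420
  M+4: 0.74385×0.537289 + 0.25615×0.391422 = 0.499925
  M+6: 0.25615×0.537289 = 0.137627
Scale to base peak (0.499925) = 100: 10.61 : 61.89 : 100.00 : 27.53

10.61 : 61.89 : 100.00 : 27.53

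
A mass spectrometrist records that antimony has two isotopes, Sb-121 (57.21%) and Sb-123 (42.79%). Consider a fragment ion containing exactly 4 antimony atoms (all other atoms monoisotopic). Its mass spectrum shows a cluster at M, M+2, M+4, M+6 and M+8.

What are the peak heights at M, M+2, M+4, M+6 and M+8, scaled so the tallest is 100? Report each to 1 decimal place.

29.8 : 89.1 : 100.0 : 49.9 : 9.3

The 4 Sb atoms are independent, so intensities follow the terms of (0.5721 + 0.4279)^4.
P(M) = 0.5721^4 = 0.107124
P(M+2) = 4 × 0.5721^3 × 0.4279^1 = 0.320493
P(M+4) = 6 × 0.5721^2 × 0.4279^2 = 0.359567
P(M+6) = 4 × 0.5721^1 × 0.4279^3 = 0.179291
P(M+8) = 0.4279^4 = 0.033525
The M+4 peak is largest (0.359567); scaling to 100 gives 29.8 : 89.1 : 100.0 : 49.9 : 9.3.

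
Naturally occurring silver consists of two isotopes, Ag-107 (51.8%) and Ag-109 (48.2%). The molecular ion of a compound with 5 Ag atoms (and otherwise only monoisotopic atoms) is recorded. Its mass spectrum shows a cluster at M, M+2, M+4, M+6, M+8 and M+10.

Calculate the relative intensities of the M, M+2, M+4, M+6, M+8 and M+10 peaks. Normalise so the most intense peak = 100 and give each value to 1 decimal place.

11.5 : 53.7 : 100.0 : 93.1 : 43.3 : 8.1

Each Ag atom is independently Ag-107 (p = 0.518) or Ag-109 (q = 0.482); the cluster is the binomial expansion (p + q)^5.
P(M) = 0.518^5 = 0.037295
P(M+2) = 5 × 0.518^4 × 0.482^1 = 0.173515
P(M+4) = 10 × 0.518^3 × 0.482^2 = 0.322911
P(M+6) = 10 × 0.518^2 × 0.482^3 = 0.300470
P(M+8) = 5 × 0.518^1 × 0.482^4 = 0.139794
P(M+10) = 0.482^5 = 0.026016
The M+4 peak is largest (0.322911); scaling to 100 gives 11.5 : 53.7 : 100.0 : 93.1 : 43.3 : 8.1.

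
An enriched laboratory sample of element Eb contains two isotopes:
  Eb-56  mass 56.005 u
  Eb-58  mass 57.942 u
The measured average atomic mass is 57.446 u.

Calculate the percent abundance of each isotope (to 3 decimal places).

Writing the weighted mean with unknown fraction x of Eb-56:
56.005·x + 57.942·(1 − x) = 57.446
(56.005 − 57.942)·x = 57.446 − 57.942
x = -0.496 / -1.937 = 0.25607 → 25.607% Eb-56, 74.393% Eb-58.

Eb-56: 25.607%, Eb-58: 74.393%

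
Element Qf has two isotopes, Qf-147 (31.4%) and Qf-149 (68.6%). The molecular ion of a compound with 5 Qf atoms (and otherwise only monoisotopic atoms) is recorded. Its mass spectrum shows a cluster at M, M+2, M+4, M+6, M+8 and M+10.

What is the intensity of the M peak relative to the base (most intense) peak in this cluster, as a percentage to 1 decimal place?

0.9%

(0.314 + 0.686)^5 gives M 0.0031, M+2 0.0333, M+4 0.1457, M+6 0.3183, M+8 0.3477, M+10 0.1519; the largest is M+8.
P(M+8) = C(5,4) × 0.314^1 × 0.686^4 = 5 × 0.3140 × 0.2214606 = 0.347693 (base)
P(M) = C(5,0) × 0.314^5 × 0.686^0 = 1 × 0.00305245 × 1.0000 = 0.003052
Relative intensity = 0.003052 / 0.347693 × 100 = 0.9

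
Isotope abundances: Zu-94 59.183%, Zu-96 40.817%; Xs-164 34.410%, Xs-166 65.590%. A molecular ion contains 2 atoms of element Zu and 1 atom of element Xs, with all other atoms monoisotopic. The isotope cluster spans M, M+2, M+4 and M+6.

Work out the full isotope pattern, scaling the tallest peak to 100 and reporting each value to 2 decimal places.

Element Zu pattern (n=2): 0.35026275 : 0.4831345 : 0.16660275
Element Xs pattern (n=1): 0.3441 : 0.6559
Convolve the two distributions (both contribute in 2-u steps):
  M: 0.35026275×0.3441 = 0.120525
  M+2: 0.35026275×0.6559 + 0.4831345×0.3441 = 0.395984
  M+4: 0.4831345×0.6559 + 0.16660275×0.3441 = 0.374216
  M+6: 0.16660275×0.6559 = 0.109275
Scale to base peak (0.395984) = 100: 30.44 : 100.00 : 94.50 : 27.60

30.44 : 100.00 : 94.50 : 27.60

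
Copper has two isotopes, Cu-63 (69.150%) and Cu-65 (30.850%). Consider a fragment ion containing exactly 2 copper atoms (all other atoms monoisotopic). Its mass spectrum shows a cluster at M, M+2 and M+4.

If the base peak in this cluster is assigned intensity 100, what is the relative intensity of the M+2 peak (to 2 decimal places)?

89.23

(0.69150 + 0.30850)^2 gives M 0.4782, M+2 0.4267, M+4 0.0952; the largest is M.
P(M) = C(2,0) × 0.69150^2 × 0.30850^0 = 1 × 0.47817225 × 1.0000 = 0.478172 (base)
P(M+2) = C(2,1) × 0.69150^1 × 0.30850^1 = 2 × 0.6915 × 0.3085 = 0.426656
Relative intensity = 0.426656 / 0.478172 × 100 = 89.23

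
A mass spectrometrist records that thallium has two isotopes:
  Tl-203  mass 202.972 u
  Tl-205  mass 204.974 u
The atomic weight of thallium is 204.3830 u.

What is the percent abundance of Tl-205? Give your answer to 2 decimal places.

70.48%

With x = fraction of Tl-203 (so Tl-205 is 1 − x):
202.972·x + 204.974·(1 − x) = 204.3830
(202.972 − 204.974)·x = 204.3830 − 204.974
x = -0.5910 / -2.002 = 0.29520 → 29.52% Tl-203, 70.48% Tl-205.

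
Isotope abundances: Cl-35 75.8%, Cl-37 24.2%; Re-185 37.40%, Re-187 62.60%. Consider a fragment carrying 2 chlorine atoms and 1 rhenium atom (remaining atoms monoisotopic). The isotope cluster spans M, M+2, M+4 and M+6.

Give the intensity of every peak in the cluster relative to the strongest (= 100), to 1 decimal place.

Chlorine pattern (n=2): 0.574564 : 0.366872 : 0.058564
Rhenium pattern (n=1): 0.3740 : 0.6260
Convolve the two distributions (both contribute in 2-u steps):
  M: 0.574564×0.3740 = 0.214887
  M+2: 0.574564×0.6260 + 0.366872×0.3740 = 0.496887
  M+4: 0.366872×0.6260 + 0.058564×0.3740 = 0.251565
  M+6: 0.058564×0.6260 = 0.036661
Scale to base peak (0.496887) = 100: 43.2 : 100.0 : 50.6 : 7.4

43.2 : 100.0 : 50.6 : 7.4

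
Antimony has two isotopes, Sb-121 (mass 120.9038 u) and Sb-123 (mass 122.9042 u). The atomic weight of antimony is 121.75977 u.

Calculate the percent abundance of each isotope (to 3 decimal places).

Sb-121: 57.210%, Sb-123: 42.790%

With x = fraction of Sb-121 (so Sb-123 is 1 − x):
120.9038·x + 122.9042·(1 − x) = 121.75977
(120.9038 − 122.9042)·x = 121.75977 − 122.9042
x = -1.14443 / -2.0004 = 0.57210 → 57.210% Sb-121, 42.790% Sb-123.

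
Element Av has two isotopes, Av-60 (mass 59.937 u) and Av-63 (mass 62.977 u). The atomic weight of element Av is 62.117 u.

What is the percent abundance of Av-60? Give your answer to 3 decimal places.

28.289%

With x = fraction of Av-60 (so Av-63 is 1 − x):
59.937·x + 62.977·(1 − x) = 62.117
(59.937 − 62.977)·x = 62.117 − 62.977
x = -0.860 / -3.040 = 0.28289 → 28.289% Av-60, 71.711% Av-63.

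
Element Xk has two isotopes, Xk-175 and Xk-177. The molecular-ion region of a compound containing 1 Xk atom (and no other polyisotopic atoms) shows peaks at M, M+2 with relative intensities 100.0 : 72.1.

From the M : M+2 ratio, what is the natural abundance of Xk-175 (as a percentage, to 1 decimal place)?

58.1%

Let p = fractional abundance of Xk-175. I(M+2)/I(M) = [C(1,1)·p^0·(1−p)] / p^1 = 1·(1−p)/p = 72.1/100.0 = 0.7210
(1−p)/p = 0.7210/1 = 0.7210  ⇒  p = 1/(1 + 0.7210) = 0.5811
Xk-175: 58.1%, Xk-177: 41.9%.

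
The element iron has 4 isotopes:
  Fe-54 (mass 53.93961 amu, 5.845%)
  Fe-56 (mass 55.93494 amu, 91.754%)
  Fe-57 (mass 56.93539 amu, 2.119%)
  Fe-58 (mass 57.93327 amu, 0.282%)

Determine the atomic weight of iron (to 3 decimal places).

55.845 amu

Average mass = Σ (abundance × isotope mass) = 0.05845 × 53.93961 + 0.91754 × 55.93494 + 0.02119 × 56.93539 + 0.00282 × 57.93327
= 3.152770 + 51.322545 + 1.206461 + 0.163372 = 55.845148 amu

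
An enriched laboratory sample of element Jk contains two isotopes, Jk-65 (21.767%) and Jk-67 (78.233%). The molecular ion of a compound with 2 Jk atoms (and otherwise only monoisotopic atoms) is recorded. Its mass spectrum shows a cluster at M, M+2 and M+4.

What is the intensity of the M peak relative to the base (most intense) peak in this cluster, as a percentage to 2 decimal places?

(0.21767 + 0.78233)^2 gives M 0.0474, M+2 0.3406, M+4 0.6120; the largest is M+4.
P(M+4) = C(2,2) × 0.21767^0 × 0.78233^2 = 1 × 1.0000 × 0.61204023 = 0.612040 (base)
P(M) = C(2,0) × 0.21767^2 × 0.78233^0 = 1 × 0.04738023 × 1.0000 = 0.047380
Relative intensity = 0.047380 / 0.612040 × 100 = 7.74

7.74%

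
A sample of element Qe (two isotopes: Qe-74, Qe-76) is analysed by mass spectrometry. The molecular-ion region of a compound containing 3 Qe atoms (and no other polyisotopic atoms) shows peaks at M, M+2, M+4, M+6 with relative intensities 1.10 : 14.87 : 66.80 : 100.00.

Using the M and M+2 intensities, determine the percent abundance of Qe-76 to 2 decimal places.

81.84%

Write p for the Qe-74 fraction. I(M+2)/I(M) = [C(3,1)·p^2·(1−p)] / p^3 = 3·(1−p)/p = 14.87/1.10 = 13.5182
(1−p)/p = 13.5182/3 = 4.5061  ⇒  p = 1/(1 + 4.5061) = 0.1816
Qe-74: 18.16%, Qe-76: 81.84%.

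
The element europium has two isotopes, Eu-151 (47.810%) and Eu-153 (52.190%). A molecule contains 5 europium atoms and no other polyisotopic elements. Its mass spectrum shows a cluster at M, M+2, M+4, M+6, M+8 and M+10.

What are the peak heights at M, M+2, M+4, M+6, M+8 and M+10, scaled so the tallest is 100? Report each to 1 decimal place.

Each Eu atom is independently Eu-151 (p = 0.47810) or Eu-153 (q = 0.52190); the cluster is the binomial expansion (p + q)^5.
P(M) = 0.47810^5 = 0.024980
P(M+2) = 5 × 0.47810^4 × 0.52190^1 = 0.136343
P(M+4) = 10 × 0.47810^3 × 0.52190^2 = 0.297667
P(M+6) = 10 × 0.47810^2 × 0.52190^3 = 0.324937
P(M+8) = 5 × 0.47810^1 × 0.52190^4 = 0.177353
P(M+10) = 0.52190^5 = 0.038720
The M+6 peak is largest (0.324937); scaling to 100 gives 7.7 : 42.0 : 91.6 : 100.0 : 54.6 : 11.9.

7.7 : 42.0 : 91.6 : 100.0 : 54.6 : 11.9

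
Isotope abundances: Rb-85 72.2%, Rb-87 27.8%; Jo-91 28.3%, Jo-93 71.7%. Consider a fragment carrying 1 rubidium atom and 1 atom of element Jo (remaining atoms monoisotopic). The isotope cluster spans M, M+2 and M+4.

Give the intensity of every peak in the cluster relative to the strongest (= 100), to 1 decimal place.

Rubidium pattern (n=1): 0.7220 : 0.2780
Element Jo pattern (n=1): 0.2830 : 0.7170
Convolve the two distributions (both contribute in 2-u steps):
  M: 0.7220×0.2830 = 0.204326
  M+2: 0.7220×0.7170 + 0.2780×0.2830 = 0.596348
  M+4: 0.2780×0.7170 = 0.199326
Scale to base peak (0.596348) = 100: 34.3 : 100.0 : 33.4

34.3 : 100.0 : 33.4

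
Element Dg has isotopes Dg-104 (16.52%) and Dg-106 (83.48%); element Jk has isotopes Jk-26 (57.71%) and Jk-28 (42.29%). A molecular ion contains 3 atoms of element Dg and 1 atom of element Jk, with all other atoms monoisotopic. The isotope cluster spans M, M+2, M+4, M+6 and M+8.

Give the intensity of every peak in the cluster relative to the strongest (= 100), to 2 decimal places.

0.54 : 8.58 : 47.37 : 100.00 : 51.06

Element Dg pattern (n=3): 0.00450848 : 0.06834768 : 0.3453792 : 0.58176464
Element Jk pattern (n=1): 0.5771 : 0.4229
Convolve the two distributions (both contribute in 2-u steps):
  M: 0.00450848×0.5771 = 0.002602
  M+2: 0.00450848×0.4229 + 0.06834768×0.5771 = 0.041350
  M+4: 0.06834768×0.4229 + 0.3453792×0.5771 = 0.228223
  M+6: 0.3453792×0.4229 + 0.58176464×0.5771 = 0.481797
  M+8: 0.58176464×0.4229 = 0.246028
Scale to base peak (0.481797) = 100: 0.54 : 8.58 : 47.37 : 100.00 : 51.06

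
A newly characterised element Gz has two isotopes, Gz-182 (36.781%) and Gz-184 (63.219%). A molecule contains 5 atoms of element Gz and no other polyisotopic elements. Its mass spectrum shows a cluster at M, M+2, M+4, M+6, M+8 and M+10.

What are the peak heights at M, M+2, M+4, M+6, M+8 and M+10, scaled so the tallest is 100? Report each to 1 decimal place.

Expanding (0.36781 + 0.63219)^5:
P(M) = 0.36781^5 = 0.006732
P(M+2) = 5 × 0.36781^4 × 0.63219^1 = 0.057851
P(M+4) = 10 × 0.36781^3 × 0.63219^2 = 0.198868
P(M+6) = 10 × 0.36781^2 × 0.63219^3 = 0.341814
P(M+8) = 5 × 0.36781^1 × 0.63219^4 = 0.293754
P(M+10) = 0.63219^5 = 0.100981
The M+6 peak is largest (0.341814); scaling to 100 gives 2.0 : 16.9 : 58.2 : 100.0 : 85.9 : 29.5.

2.0 : 16.9 : 58.2 : 100.0 : 85.9 : 29.5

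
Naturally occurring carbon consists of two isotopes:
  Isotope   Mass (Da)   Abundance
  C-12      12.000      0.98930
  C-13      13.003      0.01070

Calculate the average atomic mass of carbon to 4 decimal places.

12.0107 Da

Ar = Σ fᵢ·mᵢ = 0.98930 × 12.000 + 0.01070 × 13.003
= 11.87160 + 0.13913 = 12.01073 Da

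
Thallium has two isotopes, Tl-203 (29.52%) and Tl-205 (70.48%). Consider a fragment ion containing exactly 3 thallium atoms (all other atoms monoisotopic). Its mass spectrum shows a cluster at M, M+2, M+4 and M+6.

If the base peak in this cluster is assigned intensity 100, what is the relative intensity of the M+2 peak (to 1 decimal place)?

41.9

(0.2952 + 0.7048)^3 gives M 0.0257, M+2 0.1843, M+4 0.4399, M+6 0.3501; the largest is M+4.
P(M+4) = C(3,2) × 0.2952^1 × 0.7048^2 = 3 × 0.2952 × 0.49674304 = 0.439916 (base)
P(M+2) = C(3,1) × 0.2952^2 × 0.7048^1 = 3 × 0.08714304 × 0.7048 = 0.184255
Relative intensity = 0.184255 / 0.439916 × 100 = 41.9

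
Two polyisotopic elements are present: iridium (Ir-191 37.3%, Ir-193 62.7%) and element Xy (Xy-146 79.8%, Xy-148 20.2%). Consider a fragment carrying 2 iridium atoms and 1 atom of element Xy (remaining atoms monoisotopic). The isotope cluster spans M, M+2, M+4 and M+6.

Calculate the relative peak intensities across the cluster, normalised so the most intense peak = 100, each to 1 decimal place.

27.2 : 98.3 : 100.0 : 19.5

Iridium pattern (n=2): 0.139129 : 0.467742 : 0.393129
Element Xy pattern (n=1): 0.7980 : 0.2020
Convolve the two distributions (both contribute in 2-u steps):
  M: 0.139129×0.7980 = 0.111025
  M+2: 0.139129×0.2020 + 0.467742×0.7980 = 0.401362
  M+4: 0.467742×0.2020 + 0.393129×0.7980 = 0.408201
  M+6: 0.393129×0.2020 = 0.079412
Scale to base peak (0.408201) = 100: 27.2 : 98.3 : 100.0 : 19.5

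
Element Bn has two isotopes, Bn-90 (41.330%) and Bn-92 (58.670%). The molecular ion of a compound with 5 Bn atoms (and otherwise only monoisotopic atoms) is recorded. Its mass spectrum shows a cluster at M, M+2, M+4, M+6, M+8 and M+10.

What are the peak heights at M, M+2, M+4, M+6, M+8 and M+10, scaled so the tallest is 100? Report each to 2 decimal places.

Each Bn atom is independently Bn-90 (p = 0.41330) or Bn-92 (q = 0.58670); the cluster is the binomial expansion (p + q)^5.
P(M) = 0.41330^5 = 0.012059
P(M+2) = 5 × 0.41330^4 × 0.58670^1 = 0.085595
P(M+4) = 10 × 0.41330^3 × 0.58670^2 = 0.243012
P(M+6) = 10 × 0.41330^2 × 0.58670^3 = 0.344968
P(M+8) = 5 × 0.41330^1 × 0.58670^4 = 0.244850
P(M+10) = 0.58670^5 = 0.069515
The M+6 peak is largest (0.344968); scaling to 100 gives 3.50 : 24.81 : 70.44 : 100.00 : 70.98 : 20.15.

3.50 : 24.81 : 70.44 : 100.00 : 70.98 : 20.15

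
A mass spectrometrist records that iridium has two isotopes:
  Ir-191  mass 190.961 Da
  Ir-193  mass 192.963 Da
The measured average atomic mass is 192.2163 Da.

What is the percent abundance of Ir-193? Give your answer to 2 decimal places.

62.70%

Let x be the fractional abundance of Ir-191; then Ir-193 has abundance 1 − x.
190.961·x + 192.963·(1 − x) = 192.2163
(190.961 − 192.963)·x = 192.2163 − 192.963
x = -0.7467 / -2.002 = 0.37298 → 37.30% Ir-191, 62.70% Ir-193.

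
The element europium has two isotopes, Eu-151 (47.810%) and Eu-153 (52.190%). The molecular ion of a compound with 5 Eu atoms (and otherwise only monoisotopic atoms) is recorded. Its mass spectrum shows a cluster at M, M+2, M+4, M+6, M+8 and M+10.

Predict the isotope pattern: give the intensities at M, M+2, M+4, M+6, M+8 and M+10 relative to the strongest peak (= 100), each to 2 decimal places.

7.69 : 41.96 : 91.61 : 100.00 : 54.58 : 11.92

Each Eu atom is independently Eu-151 (p = 0.47810) or Eu-153 (q = 0.52190); the cluster is the binomial expansion (p + q)^5.
P(M) = 0.47810^5 = 0.024980
P(M+2) = 5 × 0.47810^4 × 0.52190^1 = 0.136343
P(M+4) = 10 × 0.47810^3 × 0.52190^2 = 0.297667
P(M+6) = 10 × 0.47810^2 × 0.52190^3 = 0.324937
P(M+8) = 5 × 0.47810^1 × 0.52190^4 = 0.177353
P(M+10) = 0.52190^5 = 0.038720
The M+6 peak is largest (0.324937); scaling to 100 gives 7.69 : 41.96 : 91.61 : 100.00 : 54.58 : 11.92.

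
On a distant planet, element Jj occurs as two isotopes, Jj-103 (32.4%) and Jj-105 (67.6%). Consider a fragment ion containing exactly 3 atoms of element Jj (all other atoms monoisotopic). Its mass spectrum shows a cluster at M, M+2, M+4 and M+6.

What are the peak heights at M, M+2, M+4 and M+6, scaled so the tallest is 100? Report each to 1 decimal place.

Each Jj atom is independently Jj-103 (p = 0.324) or Jj-105 (q = 0.676); the cluster is the binomial expansion (p + q)^3.
P(M) = 0.324^3 = 0.034012
P(M+2) = 3 × 0.324^2 × 0.676^1 = 0.212891
P(M+4) = 3 × 0.324^1 × 0.676^2 = 0.444181
P(M+6) = 0.676^3 = 0.308916
The M+4 peak is largest (0.444181); scaling to 100 gives 7.7 : 47.9 : 100.0 : 69.5.

7.7 : 47.9 : 100.0 : 69.5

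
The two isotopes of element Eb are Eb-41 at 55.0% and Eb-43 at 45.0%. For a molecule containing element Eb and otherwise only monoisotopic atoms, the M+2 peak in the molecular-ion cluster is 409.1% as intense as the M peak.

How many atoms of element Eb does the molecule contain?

With n Eb atoms, P(M+2)/P(M) = C(n,1)·p^(n−1)q / p^n = n·q/p = n · 0.450/0.550.
n = 4.091 × 0.550/0.450 = 5.00 ≈ 5

5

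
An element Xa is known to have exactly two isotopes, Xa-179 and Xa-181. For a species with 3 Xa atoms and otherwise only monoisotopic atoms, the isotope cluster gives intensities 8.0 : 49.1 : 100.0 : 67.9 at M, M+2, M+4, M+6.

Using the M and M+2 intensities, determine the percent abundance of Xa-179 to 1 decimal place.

32.8%

If p is the fraction of Xa that is Xa-179, then I(M+2)/I(M) = [C(3,1)·p^2·(1−p)] / p^3 = 3·(1−p)/p = 49.1/8.0 = 6.1375
(1−p)/p = 6.1375/3 = 2.0458  ⇒  p = 1/(1 + 2.0458) = 0.3283
Xa-179: 32.8%, Xa-181: 67.2%.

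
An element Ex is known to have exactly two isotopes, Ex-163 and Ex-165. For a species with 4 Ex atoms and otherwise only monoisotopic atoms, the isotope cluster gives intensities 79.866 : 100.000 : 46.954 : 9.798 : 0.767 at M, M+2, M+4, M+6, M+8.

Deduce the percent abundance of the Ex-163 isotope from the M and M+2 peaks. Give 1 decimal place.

Write p for the Ex-163 fraction. I(M+2)/I(M) = [C(4,1)·p^3·(1−p)] / p^4 = 4·(1−p)/p = 100.000/79.866 = 1.2521
(1−p)/p = 1.2521/4 = 0.3130  ⇒  p = 1/(1 + 0.3130) = 0.7616
Ex-163: 76.2%, Ex-165: 23.8%.

76.2%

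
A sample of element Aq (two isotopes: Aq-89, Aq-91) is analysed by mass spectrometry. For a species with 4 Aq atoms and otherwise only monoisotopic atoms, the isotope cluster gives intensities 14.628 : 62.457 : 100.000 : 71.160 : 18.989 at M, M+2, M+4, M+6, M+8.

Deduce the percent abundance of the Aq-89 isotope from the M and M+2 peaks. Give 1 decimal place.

48.4%

Write p for the Aq-89 fraction. I(M+2)/I(M) = [C(4,1)·p^3·(1−p)] / p^4 = 4·(1−p)/p = 62.457/14.628 = 4.2697
(1−p)/p = 4.2697/4 = 1.0674  ⇒  p = 1/(1 + 1.0674) = 0.4837
Aq-89: 48.4%, Aq-91: 51.6%.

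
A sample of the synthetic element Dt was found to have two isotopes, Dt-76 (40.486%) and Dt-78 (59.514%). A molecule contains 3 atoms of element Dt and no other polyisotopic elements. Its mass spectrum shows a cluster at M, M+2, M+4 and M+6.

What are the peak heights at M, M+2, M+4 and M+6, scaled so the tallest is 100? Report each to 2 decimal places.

Each Dt atom is independently Dt-76 (p = 0.40486) or Dt-78 (q = 0.59514); the cluster is the binomial expansion (p + q)^3.
P(M) = 0.40486^3 = 0.066361
P(M+2) = 3 × 0.40486^2 × 0.59514^1 = 0.292651
P(M+4) = 3 × 0.40486^1 × 0.59514^2 = 0.430194
P(M+6) = 0.59514^3 = 0.210794
The M+4 peak is largest (0.430194); scaling to 100 gives 15.43 : 68.03 : 100.00 : 49.00.

15.43 : 68.03 : 100.00 : 49.00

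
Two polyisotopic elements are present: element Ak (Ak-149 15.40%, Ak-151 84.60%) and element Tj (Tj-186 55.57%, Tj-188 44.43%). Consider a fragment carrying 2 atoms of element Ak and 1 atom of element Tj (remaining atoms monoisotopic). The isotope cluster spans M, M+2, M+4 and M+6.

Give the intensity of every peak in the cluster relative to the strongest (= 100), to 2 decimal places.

2.57 : 30.25 : 100.00 : 61.93

Element Ak pattern (n=2): 0.023716 : 0.260568 : 0.715716
Element Tj pattern (n=1): 0.5557 : 0.4443
Convolve the two distributions (both contribute in 2-u steps):
  M: 0.023716×0.5557 = 0.013179
  M+2: 0.023716×0.4443 + 0.260568×0.5557 = 0.155335
  M+4: 0.260568×0.4443 + 0.715716×0.5557 = 0.513494
  M+6: 0.715716×0.4443 = 0.317993
Scale to base peak (0.513494) = 100: 2.57 : 30.25 : 100.00 : 61.93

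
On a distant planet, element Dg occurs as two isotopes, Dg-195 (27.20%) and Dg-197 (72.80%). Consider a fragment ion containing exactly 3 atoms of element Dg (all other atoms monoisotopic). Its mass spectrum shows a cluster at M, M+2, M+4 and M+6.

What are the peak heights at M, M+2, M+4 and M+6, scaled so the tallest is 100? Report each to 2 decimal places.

4.65 : 37.36 : 100.00 : 89.22

Each Dg atom is independently Dg-195 (p = 0.2720) or Dg-197 (q = 0.7280); the cluster is the binomial expansion (p + q)^3.
P(M) = 0.2720^3 = 0.020124
P(M+2) = 3 × 0.2720^2 × 0.7280^1 = 0.161581
P(M+4) = 3 × 0.2720^1 × 0.7280^2 = 0.432467
P(M+6) = 0.7280^3 = 0.385828
The M+4 peak is largest (0.432467); scaling to 100 gives 4.65 : 37.36 : 100.00 : 89.22.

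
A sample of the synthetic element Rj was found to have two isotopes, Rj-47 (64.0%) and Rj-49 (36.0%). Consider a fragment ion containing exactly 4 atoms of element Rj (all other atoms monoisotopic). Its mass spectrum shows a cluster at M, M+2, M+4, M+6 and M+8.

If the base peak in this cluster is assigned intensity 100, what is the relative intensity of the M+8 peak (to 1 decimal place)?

Binomial terms of (0.640 + 0.360)^4: M 0.1678, M+2 0.3775, M+4 0.3185, M+6 0.1194, M+8 0.0168 → M+2 is the base peak.
P(M+2) = C(4,1) × 0.640^3 × 0.360^1 = 4 × 0.262144 × 0.3600 = 0.377487 (base)
P(M+8) = C(4,4) × 0.640^0 × 0.360^4 = 1 × 1.0000 × 0.01679616 = 0.016796
Relative intensity = 0.016796 / 0.377487 × 100 = 4.4

4.4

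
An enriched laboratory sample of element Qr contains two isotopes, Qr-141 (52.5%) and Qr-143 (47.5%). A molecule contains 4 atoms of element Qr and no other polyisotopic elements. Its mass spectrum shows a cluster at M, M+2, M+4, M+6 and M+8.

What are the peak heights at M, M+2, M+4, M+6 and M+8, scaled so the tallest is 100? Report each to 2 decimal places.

20.36 : 73.68 : 100.00 : 60.32 : 13.64

Each Qr atom is independently Qr-141 (p = 0.525) or Qr-143 (q = 0.475); the cluster is the binomial expansion (p + q)^4.
P(M) = 0.525^4 = 0.075969
P(M+2) = 4 × 0.525^3 × 0.475^1 = 0.274936
P(M+4) = 6 × 0.525^2 × 0.475^2 = 0.373127
P(M+6) = 4 × 0.525^1 × 0.475^3 = 0.225061
P(M+8) = 0.475^4 = 0.050907
The M+4 peak is largest (0.373127); scaling to 100 gives 20.36 : 73.68 : 100.00 : 60.32 : 13.64.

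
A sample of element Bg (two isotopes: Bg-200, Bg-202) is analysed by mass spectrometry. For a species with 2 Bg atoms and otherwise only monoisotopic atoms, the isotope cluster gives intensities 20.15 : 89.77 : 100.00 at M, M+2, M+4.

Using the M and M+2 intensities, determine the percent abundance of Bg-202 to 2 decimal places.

If p is the fraction of Bg that is Bg-200, then I(M+2)/I(M) = [C(2,1)·p^1·(1−p)] / p^2 = 2·(1−p)/p = 89.77/20.15 = 4.4551
(1−p)/p = 4.4551/2 = 2.2275  ⇒  p = 1/(1 + 2.2275) = 0.3098
Bg-200: 30.98%, Bg-202: 69.02%.

69.02%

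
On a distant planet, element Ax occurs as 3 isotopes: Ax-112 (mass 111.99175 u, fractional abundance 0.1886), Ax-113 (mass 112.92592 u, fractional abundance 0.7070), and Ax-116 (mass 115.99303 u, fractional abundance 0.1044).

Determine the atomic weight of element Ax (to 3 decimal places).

Average mass = Σ (abundance × isotope mass) = 0.1886 × 111.99175 + 0.7070 × 112.92592 + 0.1044 × 115.99303
= 21.121644 + 79.838625 + 12.109672 = 113.069941 u

113.070 u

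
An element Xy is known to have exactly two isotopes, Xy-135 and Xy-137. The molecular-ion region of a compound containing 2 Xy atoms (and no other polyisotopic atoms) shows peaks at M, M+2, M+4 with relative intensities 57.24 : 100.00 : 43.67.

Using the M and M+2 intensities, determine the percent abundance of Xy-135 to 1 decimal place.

53.4%

Let p = fractional abundance of Xy-135. I(M+2)/I(M) = [C(2,1)·p^1·(1−p)] / p^2 = 2·(1−p)/p = 100.00/57.24 = 1.7470
(1−p)/p = 1.7470/2 = 0.8735  ⇒  p = 1/(1 + 0.8735) = 0.5338
Xy-135: 53.4%, Xy-137: 46.6%.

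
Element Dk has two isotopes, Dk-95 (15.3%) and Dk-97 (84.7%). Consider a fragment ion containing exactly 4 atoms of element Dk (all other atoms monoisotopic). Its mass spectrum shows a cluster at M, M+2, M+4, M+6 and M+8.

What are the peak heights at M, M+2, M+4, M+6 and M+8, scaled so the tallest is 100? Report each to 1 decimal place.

0.1 : 2.4 : 19.6 : 72.3 : 100.0

Each Dk atom is independently Dk-95 (p = 0.153) or Dk-97 (q = 0.847); the cluster is the binomial expansion (p + q)^4.
P(M) = 0.153^4 = 0.000548
P(M+2) = 4 × 0.153^3 × 0.847^1 = 0.012134
P(M+4) = 6 × 0.153^2 × 0.847^2 = 0.100763
P(M+6) = 4 × 0.153^1 × 0.847^3 = 0.371879
P(M+8) = 0.847^4 = 0.514676
The M+8 peak is largest (0.514676); scaling to 100 gives 0.1 : 2.4 : 19.6 : 72.3 : 100.0.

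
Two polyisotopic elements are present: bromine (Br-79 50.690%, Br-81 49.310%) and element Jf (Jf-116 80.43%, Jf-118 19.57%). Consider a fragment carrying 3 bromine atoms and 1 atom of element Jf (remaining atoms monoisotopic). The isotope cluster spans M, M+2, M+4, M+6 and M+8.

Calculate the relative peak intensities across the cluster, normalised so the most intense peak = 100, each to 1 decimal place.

Bromine pattern (n=3): 0.13024674 : 0.3801026 : 0.36975457 : 0.11989609
Element Jf pattern (n=1): 0.8043 : 0.1957
Convolve the two distributions (both contribute in 2-u steps):
  M: 0.13024674×0.8043 = 0.104757
  M+2: 0.13024674×0.1957 + 0.3801026×0.8043 = 0.331206
  M+4: 0.3801026×0.1957 + 0.36975457×0.8043 = 0.371780
  M+6: 0.36975457×0.1957 + 0.11989609×0.8043 = 0.168793
  M+8: 0.11989609×0.1957 = 0.023464
Scale to base peak (0.371780) = 100: 28.2 : 89.1 : 100.0 : 45.4 : 6.3

28.2 : 89.1 : 100.0 : 45.4 : 6.3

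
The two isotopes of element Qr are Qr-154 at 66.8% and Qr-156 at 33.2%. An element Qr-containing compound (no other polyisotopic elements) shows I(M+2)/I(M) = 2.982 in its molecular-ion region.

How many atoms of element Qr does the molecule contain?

For n independent Qr atoms, I(M+2)/I(M) = n · (abundance Qr-156) / (abundance Qr-154) = n · 0.332/0.668.
n = 2.982 × 0.668/0.332 = 6.00 ≈ 6

6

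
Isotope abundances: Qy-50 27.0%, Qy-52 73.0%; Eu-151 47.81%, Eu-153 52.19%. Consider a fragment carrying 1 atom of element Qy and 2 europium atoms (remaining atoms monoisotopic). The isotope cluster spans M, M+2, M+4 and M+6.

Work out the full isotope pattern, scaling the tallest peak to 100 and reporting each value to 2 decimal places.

14.10 : 68.88 : 100.00 : 45.41

Element Qy pattern (n=1): 0.2700 : 0.7300
Europium pattern (n=2): 0.22857961 : 0.49904078 : 0.27237961
Convolve the two distributions (both contribute in 2-u steps):
  M: 0.2700×0.22857961 = 0.061716
  M+2: 0.2700×0.49904078 + 0.7300×0.22857961 = 0.301604
  M+4: 0.2700×0.27237961 + 0.7300×0.49904078 = 0.437842
  M+6: 0.7300×0.27237961 = 0.198837
Scale to base peak (0.437842) = 100: 14.10 : 68.88 : 100.00 : 45.41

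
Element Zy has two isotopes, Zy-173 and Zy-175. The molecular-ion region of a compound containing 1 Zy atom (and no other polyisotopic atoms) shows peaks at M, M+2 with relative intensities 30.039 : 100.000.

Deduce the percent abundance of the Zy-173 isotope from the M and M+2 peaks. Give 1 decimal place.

23.1%

Let p = fractional abundance of Zy-173. I(M+2)/I(M) = [C(1,1)·p^0·(1−p)] / p^1 = 1·(1−p)/p = 100.000/30.039 = 3.3290
(1−p)/p = 3.3290/1 = 3.3290  ⇒  p = 1/(1 + 3.3290) = 0.2310
Zy-173: 23.1%, Zy-175: 76.9%.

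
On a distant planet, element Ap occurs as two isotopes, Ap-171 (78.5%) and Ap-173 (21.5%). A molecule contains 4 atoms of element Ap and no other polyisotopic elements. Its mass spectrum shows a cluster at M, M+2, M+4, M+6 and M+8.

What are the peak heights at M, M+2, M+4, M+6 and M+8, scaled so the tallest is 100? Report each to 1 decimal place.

91.3 : 100.0 : 41.1 : 7.5 : 0.5

Expanding (0.785 + 0.215)^4:
P(M) = 0.785^4 = 0.379733
P(M+2) = 4 × 0.785^3 × 0.215^1 = 0.416013
P(M+4) = 6 × 0.785^2 × 0.215^2 = 0.170910
P(M+6) = 4 × 0.785^1 × 0.215^3 = 0.031206
P(M+8) = 0.215^4 = 0.002137
The M+2 peak is largest (0.416013); scaling to 100 gives 91.3 : 100.0 : 41.1 : 7.5 : 0.5.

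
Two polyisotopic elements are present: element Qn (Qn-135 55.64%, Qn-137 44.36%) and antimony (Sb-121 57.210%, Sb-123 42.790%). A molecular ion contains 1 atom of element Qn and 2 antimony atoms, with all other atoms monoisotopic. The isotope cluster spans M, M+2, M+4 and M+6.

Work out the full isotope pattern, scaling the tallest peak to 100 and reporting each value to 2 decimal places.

43.61 : 100.00 : 76.40 : 19.45

Element Qn pattern (n=1): 0.5564 : 0.4436
Antimony pattern (n=2): 0.32729841 : 0.48960318 : 0.18309841
Convolve the two distributions (both contribute in 2-u steps):
  M: 0.5564×0.32729841 = 0.182109
  M+2: 0.5564×0.48960318 + 0.4436×0.32729841 = 0.417605
  M+4: 0.5564×0.18309841 + 0.4436×0.48960318 = 0.319064
  M+6: 0.4436×0.18309841 = 0.081222
Scale to base peak (0.417605) = 100: 43.61 : 100.00 : 76.40 : 19.45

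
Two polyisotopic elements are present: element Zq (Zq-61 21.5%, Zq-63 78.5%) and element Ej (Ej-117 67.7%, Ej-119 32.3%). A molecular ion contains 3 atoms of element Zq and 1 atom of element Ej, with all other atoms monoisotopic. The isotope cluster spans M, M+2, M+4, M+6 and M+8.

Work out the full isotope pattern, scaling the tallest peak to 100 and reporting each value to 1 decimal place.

1.5 : 16.9 : 66.7 : 100.0 : 34.3

Element Zq pattern (n=3): 0.00993837 : 0.10885987 : 0.39746513 : 0.48373663
Element Ej pattern (n=1): 0.6770 : 0.3230
Convolve the two distributions (both contribute in 2-u steps):
  M: 0.00993837×0.6770 = 0.006728
  M+2: 0.00993837×0.3230 + 0.10885987×0.6770 = 0.076908
  M+4: 0.10885987×0.3230 + 0.39746513×0.6770 = 0.304246
  M+6: 0.39746513×0.3230 + 0.48373663×0.6770 = 0.455871
  M+8: 0.48373663×0.3230 = 0.156247
Scale to base peak (0.455871) = 100: 1.5 : 16.9 : 66.7 : 100.0 : 34.3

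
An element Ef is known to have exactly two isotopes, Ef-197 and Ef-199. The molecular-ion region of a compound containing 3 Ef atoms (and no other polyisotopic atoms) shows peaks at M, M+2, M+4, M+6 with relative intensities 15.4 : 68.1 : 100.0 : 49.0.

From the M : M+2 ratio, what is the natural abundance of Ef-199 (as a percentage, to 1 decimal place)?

If p is the fraction of Ef that is Ef-197, then I(M+2)/I(M) = [C(3,1)·p^2·(1−p)] / p^3 = 3·(1−p)/p = 68.1/15.4 = 4.4221
(1−p)/p = 4.4221/3 = 1.4740  ⇒  p = 1/(1 + 1.4740) = 0.4042
Ef-197: 40.4%, Ef-199: 59.6%.

59.6%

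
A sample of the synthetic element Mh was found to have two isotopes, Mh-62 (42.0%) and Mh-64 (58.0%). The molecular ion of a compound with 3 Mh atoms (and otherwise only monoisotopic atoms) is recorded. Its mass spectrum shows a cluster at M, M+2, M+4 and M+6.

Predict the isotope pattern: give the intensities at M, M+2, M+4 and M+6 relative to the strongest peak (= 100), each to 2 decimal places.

17.48 : 72.41 : 100.00 : 46.03

Expanding (0.420 + 0.580)^3:
P(M) = 0.420^3 = 0.074088
P(M+2) = 3 × 0.420^2 × 0.580^1 = 0.306936
P(M+4) = 3 × 0.420^1 × 0.580^2 = 0.423864
P(M+6) = 0.580^3 = 0.195112
The M+4 peak is largest (0.423864); scaling to 100 gives 17.48 : 72.41 : 100.00 : 46.03.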